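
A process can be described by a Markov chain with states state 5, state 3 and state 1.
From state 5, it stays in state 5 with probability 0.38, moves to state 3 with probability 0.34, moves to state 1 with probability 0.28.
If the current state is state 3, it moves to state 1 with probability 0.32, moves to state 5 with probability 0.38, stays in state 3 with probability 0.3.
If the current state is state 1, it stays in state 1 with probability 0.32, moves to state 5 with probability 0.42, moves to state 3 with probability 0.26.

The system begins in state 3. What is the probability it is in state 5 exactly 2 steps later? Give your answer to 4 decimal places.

0.3928

Sum over the intermediate state after 1 step:
P = P(state 3→state 5)·P(state 5→state 5) + P(state 3→state 3)·P(state 3→state 5) + P(state 3→state 1)·P(state 1→state 5)
  = 0.38×0.38 + 0.3×0.38 + 0.32×0.42
  = 0.1444 + 0.1140 + 0.1344 = 0.3928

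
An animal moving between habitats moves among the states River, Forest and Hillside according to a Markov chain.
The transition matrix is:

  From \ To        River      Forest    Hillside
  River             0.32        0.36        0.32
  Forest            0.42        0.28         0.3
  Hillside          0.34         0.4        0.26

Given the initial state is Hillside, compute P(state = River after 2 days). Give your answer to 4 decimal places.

Sum over the intermediate state after 1 day:
P = P(Hillside→River)·P(River→River) + P(Hillside→Forest)·P(Forest→River) + P(Hillside→Hillside)·P(Hillside→River)
  = 0.34×0.32 + 0.4×0.42 + 0.26×0.34
  = 0.1088 + 0.1680 + 0.0884 = 0.3652

0.3652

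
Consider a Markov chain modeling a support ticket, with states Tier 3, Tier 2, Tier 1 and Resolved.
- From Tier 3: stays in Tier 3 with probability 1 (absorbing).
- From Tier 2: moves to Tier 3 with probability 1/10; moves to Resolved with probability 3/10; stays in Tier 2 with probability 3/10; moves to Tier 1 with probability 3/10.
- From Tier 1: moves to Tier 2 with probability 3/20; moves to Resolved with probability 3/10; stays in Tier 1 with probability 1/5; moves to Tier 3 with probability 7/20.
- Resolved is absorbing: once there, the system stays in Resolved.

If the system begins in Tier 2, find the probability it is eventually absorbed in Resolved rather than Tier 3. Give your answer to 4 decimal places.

0.6408

Let h(s) be the probability of absorption at Resolved starting from transient state s. Then h(Resolved) = 1 and h(Tier 3) = 0. By first-step analysis:
h(Tier 2) = 0.1·0 + 0.3·h(Tier 2) + 0.3·h(Tier 1) + 0.3·1
h(Tier 1) = 0.35·0 + 0.15·h(Tier 2) + 0.2·h(Tier 1) + 0.3·1
Solving: h(Tier 2) = 0.6408, h(Tier 1) = 0.4951.
Starting from Tier 2, the probability is 0.6408.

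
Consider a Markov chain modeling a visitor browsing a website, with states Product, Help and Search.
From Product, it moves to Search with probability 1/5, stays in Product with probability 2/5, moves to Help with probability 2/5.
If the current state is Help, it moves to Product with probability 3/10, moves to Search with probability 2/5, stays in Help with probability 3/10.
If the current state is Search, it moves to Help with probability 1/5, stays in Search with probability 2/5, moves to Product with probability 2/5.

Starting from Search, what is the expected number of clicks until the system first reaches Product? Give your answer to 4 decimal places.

Let t(s) be the expected number of clicks to first reach Product from state s, with t(Product) = 0. Conditioning on the first click:
t(Help) = 1 + 0.3·t(Help) + 0.4·t(Search)
t(Search) = 1 + 0.2·t(Help) + 0.4·t(Search)
Solving: t(Help) = 2.9412, t(Search) = 2.6471.
Expected clicks from Search to Product: 2.6471.

2.6471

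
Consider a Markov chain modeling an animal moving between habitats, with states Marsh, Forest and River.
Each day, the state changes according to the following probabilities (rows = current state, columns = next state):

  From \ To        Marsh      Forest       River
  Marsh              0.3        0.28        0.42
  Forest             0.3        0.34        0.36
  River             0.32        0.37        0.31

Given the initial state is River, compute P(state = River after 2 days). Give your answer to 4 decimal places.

Sum over the intermediate state after 1 day:
P = P(River→Marsh)·P(Marsh→River) + P(River→Forest)·P(Forest→River) + P(River→River)·P(River→River)
  = 0.32×0.42 + 0.37×0.36 + 0.31×0.31
  = 0.1344 + 0.1332 + 0.0961 = 0.3637

0.3637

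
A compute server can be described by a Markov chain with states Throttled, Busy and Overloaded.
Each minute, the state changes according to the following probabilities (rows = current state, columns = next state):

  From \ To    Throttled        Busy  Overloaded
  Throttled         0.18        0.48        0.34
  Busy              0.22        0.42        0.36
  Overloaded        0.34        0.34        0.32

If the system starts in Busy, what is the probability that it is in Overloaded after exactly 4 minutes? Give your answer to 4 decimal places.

0.3413

Propagate the distribution vector 4 minutes from Busy.
After 0 minutes: (0.0000, 1.0000, 0.0000)
After 1 minute: (0.2200, 0.4200, 0.3600)
After 2 minutes: (0.2544, 0.4044, 0.3412)
After 3 minutes: (0.2508, 0.4080, 0.3413)
After 4 minutes: (0.2509, 0.4077, 0.3413)
P(in Overloaded after 4 minutes) = 0.3413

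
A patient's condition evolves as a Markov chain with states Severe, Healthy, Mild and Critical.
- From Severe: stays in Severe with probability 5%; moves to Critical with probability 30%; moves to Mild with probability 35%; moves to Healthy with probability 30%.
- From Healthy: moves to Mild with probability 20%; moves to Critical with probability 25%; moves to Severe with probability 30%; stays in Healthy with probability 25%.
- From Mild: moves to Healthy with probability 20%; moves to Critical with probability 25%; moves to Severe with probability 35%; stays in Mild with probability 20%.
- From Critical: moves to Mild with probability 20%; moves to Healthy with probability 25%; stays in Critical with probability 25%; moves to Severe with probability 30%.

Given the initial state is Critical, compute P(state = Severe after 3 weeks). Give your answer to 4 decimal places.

0.2535

Propagate the distribution vector 3 weeks from Critical.
After 0 weeks: (0.0000, 0.0000, 0.0000, 1.0000)
After 1 week: (0.3000, 0.2500, 0.2000, 0.2500)
After 2 weeks: (0.2350, 0.2550, 0.2450, 0.2650)
After 3 weeks: (0.2535, 0.2495, 0.2353, 0.2618)
P(in Severe after 3 weeks) = 0.2535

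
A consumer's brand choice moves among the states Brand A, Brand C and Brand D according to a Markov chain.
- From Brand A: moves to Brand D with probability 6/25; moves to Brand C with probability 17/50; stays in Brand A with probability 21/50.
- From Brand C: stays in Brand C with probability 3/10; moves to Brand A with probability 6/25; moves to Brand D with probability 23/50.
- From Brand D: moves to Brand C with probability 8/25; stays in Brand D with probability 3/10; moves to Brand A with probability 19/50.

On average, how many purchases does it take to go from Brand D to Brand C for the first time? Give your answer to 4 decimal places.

3.0496

Let t(s) be the expected number of purchases to first reach Brand C from state s, with t(Brand C) = 0. Conditioning on the first purchase:
t(Brand A) = 1 + 0.42·t(Brand A) + 0.24·t(Brand D)
t(Brand D) = 1 + 0.38·t(Brand A) + 0.3·t(Brand D)
Solving: t(Brand A) = 2.9860, t(Brand D) = 3.0496.
Expected purchases from Brand D to Brand C: 3.0496.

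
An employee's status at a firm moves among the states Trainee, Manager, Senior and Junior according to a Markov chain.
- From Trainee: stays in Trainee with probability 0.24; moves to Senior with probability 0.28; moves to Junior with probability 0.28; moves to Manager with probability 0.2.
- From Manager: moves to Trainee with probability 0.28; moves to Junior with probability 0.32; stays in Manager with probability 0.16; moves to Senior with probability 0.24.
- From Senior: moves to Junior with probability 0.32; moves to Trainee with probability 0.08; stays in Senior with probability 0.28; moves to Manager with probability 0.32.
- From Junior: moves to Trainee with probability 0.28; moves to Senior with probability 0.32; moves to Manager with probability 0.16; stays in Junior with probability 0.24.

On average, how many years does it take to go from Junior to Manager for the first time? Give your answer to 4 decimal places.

Let t(s) be the expected number of years to first reach Manager from state s, with t(Manager) = 0. Conditioning on the first year:
t(Trainee) = 1 + 0.24·t(Trainee) + 0.28·t(Senior) + 0.28·t(Junior)
t(Senior) = 1 + 0.08·t(Trainee) + 0.28·t(Senior) + 0.32·t(Junior)
t(Junior) = 1 + 0.28·t(Trainee) + 0.32·t(Senior) + 0.24·t(Junior)
Solving: t(Trainee) = 4.4697, t(Senior) = 3.9394, t(Junior) = 4.6212.
Expected years from Junior to Manager: 4.6212.

4.6212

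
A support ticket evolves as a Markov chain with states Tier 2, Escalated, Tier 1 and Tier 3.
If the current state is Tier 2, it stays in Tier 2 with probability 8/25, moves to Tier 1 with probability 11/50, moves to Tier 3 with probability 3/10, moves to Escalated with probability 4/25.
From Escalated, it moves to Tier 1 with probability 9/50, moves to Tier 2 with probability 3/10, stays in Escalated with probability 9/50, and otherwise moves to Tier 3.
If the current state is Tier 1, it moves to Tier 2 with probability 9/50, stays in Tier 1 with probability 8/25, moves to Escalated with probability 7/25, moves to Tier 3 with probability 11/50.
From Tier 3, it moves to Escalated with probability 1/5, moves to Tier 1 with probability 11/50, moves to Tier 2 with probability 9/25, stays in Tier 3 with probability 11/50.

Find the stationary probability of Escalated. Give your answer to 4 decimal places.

0.2030

Let the stationary distribution be π with π = πP and π_1 + π_2 + π_3 + π_4 = 1.
π_1 = 0.32·π_1 + 0.3·π_2 + 0.18·π_3 + 0.36·π_4
π_2 = 0.16·π_1 + 0.18·π_2 + 0.28·π_3 + 0.2·π_4
π_3 = 0.22·π_1 + 0.18·π_2 + 0.32·π_3 + 0.22·π_4
Solving with the normalization constraint gives π = (0.2937, 0.2030, 0.2354, 0.2679).
So the stationary probability of Escalated is 0.2030.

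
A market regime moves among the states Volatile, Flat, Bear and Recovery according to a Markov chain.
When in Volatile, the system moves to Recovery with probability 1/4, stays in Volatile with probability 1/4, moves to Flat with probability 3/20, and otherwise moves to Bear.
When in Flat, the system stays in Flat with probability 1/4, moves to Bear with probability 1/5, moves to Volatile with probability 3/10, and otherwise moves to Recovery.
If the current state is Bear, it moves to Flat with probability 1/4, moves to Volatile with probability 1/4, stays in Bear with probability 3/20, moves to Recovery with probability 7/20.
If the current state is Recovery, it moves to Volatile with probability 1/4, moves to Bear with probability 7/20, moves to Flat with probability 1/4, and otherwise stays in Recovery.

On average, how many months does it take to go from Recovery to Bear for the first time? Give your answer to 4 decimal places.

3.1604

Let t(s) be the expected number of months to first reach Bear from state s, with t(Bear) = 0. Conditioning on the first month:
t(Volatile) = 1 + 0.25·t(Volatile) + 0.15·t(Flat) + 0.25·t(Recovery)
t(Flat) = 1 + 0.3·t(Volatile) + 0.25·t(Flat) + 0.25·t(Recovery)
t(Recovery) = 1 + 0.25·t(Volatile) + 0.25·t(Flat) + 0.15·t(Recovery)
Solving: t(Volatile) = 3.1132, t(Flat) = 3.6321, t(Recovery) = 3.1604.
Expected months from Recovery to Bear: 3.1604.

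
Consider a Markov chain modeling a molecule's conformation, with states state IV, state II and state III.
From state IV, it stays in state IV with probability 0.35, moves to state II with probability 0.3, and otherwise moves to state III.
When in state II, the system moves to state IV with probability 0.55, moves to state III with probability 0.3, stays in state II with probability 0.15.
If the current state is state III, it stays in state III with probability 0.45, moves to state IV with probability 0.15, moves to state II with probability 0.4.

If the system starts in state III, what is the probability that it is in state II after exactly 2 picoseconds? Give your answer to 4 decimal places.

Sum over the intermediate state after 1 picosecond:
P = P(state III→state IV)·P(state IV→state II) + P(state III→state II)·P(state II→state II) + P(state III→state III)·P(state III→state II)
  = 0.15×0.3 + 0.4×0.15 + 0.45×0.4
  = 0.0450 + 0.0600 + 0.1800 = 0.2850

0.2850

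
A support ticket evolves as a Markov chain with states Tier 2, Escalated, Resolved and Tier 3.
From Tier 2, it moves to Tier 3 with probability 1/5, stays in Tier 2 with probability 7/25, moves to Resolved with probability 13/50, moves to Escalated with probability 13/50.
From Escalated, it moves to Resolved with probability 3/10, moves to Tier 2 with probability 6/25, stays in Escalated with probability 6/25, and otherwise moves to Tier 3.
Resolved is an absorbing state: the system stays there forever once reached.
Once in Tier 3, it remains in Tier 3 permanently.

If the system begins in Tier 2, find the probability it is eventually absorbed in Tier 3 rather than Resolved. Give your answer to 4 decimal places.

0.4315

Let h(s) be the probability of absorption at Tier 3 starting from transient state s. Then h(Tier 3) = 1 and h(Resolved) = 0. By first-step analysis:
h(Tier 2) = 0.28·h(Tier 2) + 0.26·h(Escalated) + 0.26·0 + 0.2·1
h(Escalated) = 0.24·h(Tier 2) + 0.24·h(Escalated) + 0.3·0 + 0.22·1
Solving: h(Tier 2) = 0.4315, h(Escalated) = 0.4257.
Starting from Tier 2, the probability is 0.4315.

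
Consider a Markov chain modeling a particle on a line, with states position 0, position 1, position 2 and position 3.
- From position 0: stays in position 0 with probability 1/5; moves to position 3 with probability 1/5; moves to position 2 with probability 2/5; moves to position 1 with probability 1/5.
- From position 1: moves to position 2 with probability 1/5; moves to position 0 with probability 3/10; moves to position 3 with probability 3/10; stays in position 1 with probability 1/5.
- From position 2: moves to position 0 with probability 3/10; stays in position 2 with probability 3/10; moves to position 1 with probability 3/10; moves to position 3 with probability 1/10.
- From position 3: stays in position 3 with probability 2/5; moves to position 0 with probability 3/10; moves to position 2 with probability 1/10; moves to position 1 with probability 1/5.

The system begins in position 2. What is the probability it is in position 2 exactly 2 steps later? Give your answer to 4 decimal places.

Propagate the distribution vector 2 steps from position 2.
After 0 steps: (0.0000, 0.0000, 1.0000, 0.0000)
After 1 step: (0.3000, 0.3000, 0.3000, 0.1000)
After 2 steps: (0.2700, 0.2300, 0.2800, 0.2200)
P(in position 2 after 2 steps) = 0.2800

0.2800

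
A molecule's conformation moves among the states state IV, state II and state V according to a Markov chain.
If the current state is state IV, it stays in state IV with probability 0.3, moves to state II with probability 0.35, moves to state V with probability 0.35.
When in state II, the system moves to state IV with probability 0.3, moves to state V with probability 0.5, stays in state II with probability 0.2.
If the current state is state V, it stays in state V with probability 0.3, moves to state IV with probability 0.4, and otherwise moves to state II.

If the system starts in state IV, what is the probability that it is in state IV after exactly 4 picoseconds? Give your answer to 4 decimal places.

Propagate the distribution vector 4 picoseconds from state IV.
After 0 picoseconds: (1.0000, 0.0000, 0.0000)
After 1 picosecond: (0.3000, 0.3500, 0.3500)
After 2 picoseconds: (0.3350, 0.2800, 0.3850)
After 3 picoseconds: (0.3385, 0.2888, 0.3728)
After 4 picoseconds: (0.3373, 0.2881, 0.3747)
P(in state IV after 4 picoseconds) = 0.3373

0.3373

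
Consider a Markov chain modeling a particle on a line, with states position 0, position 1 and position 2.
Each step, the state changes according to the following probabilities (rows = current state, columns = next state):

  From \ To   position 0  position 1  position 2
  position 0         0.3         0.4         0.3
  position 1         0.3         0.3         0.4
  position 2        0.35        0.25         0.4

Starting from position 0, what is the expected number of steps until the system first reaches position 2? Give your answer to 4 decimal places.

Let t(s) be the expected number of steps to first reach position 2 from state s, with t(position 2) = 0. Conditioning on the first step:
t(position 0) = 1 + 0.3·t(position 0) + 0.4·t(position 1)
t(position 1) = 1 + 0.3·t(position 0) + 0.3·t(position 1)
Solving: t(position 0) = 2.9730, t(position 1) = 2.7027.
Expected steps from position 0 to position 2: 2.9730.

2.9730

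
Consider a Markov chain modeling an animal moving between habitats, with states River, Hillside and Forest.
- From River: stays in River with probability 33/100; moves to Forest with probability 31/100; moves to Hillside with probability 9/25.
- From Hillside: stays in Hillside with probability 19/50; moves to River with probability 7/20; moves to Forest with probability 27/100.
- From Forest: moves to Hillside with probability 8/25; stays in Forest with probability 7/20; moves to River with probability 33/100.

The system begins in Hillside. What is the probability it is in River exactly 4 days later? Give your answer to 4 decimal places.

Propagate the distribution vector 4 days from Hillside.
After 0 days: (0.0000, 1.0000, 0.0000)
After 1 day: (0.3500, 0.3800, 0.2700)
After 2 days: (0.3376, 0.3568, 0.3056)
After 3 days: (0.3371, 0.3549, 0.3080)
After 4 days: (0.3371, 0.3548, 0.3081)
P(in River after 4 days) = 0.3371

0.3371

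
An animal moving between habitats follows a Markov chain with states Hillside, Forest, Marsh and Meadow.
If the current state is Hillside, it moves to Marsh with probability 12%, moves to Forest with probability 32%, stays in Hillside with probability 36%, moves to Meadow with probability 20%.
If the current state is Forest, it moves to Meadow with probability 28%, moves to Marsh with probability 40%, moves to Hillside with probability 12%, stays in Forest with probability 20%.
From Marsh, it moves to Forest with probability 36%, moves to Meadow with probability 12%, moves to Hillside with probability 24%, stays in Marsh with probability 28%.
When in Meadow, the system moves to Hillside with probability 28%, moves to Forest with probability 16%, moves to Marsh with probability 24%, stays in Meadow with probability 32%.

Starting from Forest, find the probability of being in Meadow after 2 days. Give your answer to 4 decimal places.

Propagate the distribution vector 2 days from Forest.
After 0 days: (0.0000, 1.0000, 0.0000, 0.0000)
After 1 day: (0.1200, 0.2000, 0.4000, 0.2800)
After 2 days: (0.2416, 0.2672, 0.2736, 0.2176)
P(in Meadow after 2 days) = 0.2176

0.2176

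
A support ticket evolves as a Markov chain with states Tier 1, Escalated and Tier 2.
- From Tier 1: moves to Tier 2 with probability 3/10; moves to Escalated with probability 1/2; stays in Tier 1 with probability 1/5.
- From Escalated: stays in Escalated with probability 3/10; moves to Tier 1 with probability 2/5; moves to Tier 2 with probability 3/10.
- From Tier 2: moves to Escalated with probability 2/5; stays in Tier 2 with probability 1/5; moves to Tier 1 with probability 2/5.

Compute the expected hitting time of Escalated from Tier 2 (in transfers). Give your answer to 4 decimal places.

Let t(s) be the expected number of transfers to first reach Escalated from state s, with t(Escalated) = 0. Conditioning on the first transfer:
t(Tier 1) = 1 + 0.2·t(Tier 1) + 0.3·t(Tier 2)
t(Tier 2) = 1 + 0.4·t(Tier 1) + 0.2·t(Tier 2)
Solving: t(Tier 1) = 2.1154, t(Tier 2) = 2.3077.
Expected transfers from Tier 2 to Escalated: 2.3077.

2.3077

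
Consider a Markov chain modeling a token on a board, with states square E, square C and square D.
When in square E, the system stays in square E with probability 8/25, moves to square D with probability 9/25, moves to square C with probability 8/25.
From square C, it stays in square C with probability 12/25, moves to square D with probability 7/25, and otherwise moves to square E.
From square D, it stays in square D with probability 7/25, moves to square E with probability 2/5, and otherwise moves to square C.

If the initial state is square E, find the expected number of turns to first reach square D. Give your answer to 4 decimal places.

3.0347

Let t(s) be the expected number of turns to first reach square D from state s, with t(square D) = 0. Conditioning on the first turn:
t(square E) = 1 + 0.32·t(square E) + 0.32·t(square C)
t(square C) = 1 + 0.24·t(square E) + 0.48·t(square C)
Solving: t(square E) = 3.0347, t(square C) = 3.3237.
Expected turns from square E to square D: 3.0347.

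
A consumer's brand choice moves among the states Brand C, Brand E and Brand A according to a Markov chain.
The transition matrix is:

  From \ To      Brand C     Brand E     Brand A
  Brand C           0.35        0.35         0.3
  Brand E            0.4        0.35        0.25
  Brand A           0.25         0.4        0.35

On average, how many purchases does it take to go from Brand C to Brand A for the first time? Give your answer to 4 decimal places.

Let t(s) be the expected number of purchases to first reach Brand A from state s, with t(Brand A) = 0. Conditioning on the first purchase:
t(Brand C) = 1 + 0.35·t(Brand C) + 0.35·t(Brand E)
t(Brand E) = 1 + 0.4·t(Brand C) + 0.35·t(Brand E)
Solving: t(Brand C) = 3.5398, t(Brand E) = 3.7168.
Expected purchases from Brand C to Brand A: 3.5398.

3.5398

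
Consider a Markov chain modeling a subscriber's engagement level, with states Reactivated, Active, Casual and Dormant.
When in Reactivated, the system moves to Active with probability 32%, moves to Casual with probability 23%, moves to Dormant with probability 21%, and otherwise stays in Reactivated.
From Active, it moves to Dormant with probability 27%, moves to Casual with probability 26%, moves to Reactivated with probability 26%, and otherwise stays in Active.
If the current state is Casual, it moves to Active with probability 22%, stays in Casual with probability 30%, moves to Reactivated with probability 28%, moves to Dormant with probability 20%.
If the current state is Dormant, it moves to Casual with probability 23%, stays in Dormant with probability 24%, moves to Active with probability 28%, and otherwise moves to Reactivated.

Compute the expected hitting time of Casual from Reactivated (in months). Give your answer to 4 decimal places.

Let t(s) be the expected number of months to first reach Casual from state s, with t(Casual) = 0. Conditioning on the first month:
t(Reactivated) = 1 + 0.24·t(Reactivated) + 0.32·t(Active) + 0.21·t(Dormant)
t(Active) = 1 + 0.26·t(Reactivated) + 0.21·t(Active) + 0.27·t(Dormant)
t(Dormant) = 1 + 0.25·t(Reactivated) + 0.28·t(Active) + 0.24·t(Dormant)
Solving: t(Reactivated) = 4.1947, t(Active) = 4.0816, t(Dormant) = 4.1994.
Expected months from Reactivated to Casual: 4.1947.

4.1947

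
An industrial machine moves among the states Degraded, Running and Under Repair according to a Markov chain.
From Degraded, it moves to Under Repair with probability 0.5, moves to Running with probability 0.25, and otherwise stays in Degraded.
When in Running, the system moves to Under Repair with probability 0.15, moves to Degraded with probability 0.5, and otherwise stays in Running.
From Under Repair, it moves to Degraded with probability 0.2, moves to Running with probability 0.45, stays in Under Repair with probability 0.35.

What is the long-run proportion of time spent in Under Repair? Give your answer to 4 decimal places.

Let the stationary distribution be π with π = πP and π_1 + π_2 + π_3 = 1.
π_1 = 0.25·π_1 + 0.5·π_2 + 0.2·π_3
π_2 = 0.25·π_1 + 0.35·π_2 + 0.45·π_3
Solving with the normalization constraint gives π = (0.3213, 0.3507, 0.3281).
So the stationary probability of Under Repair is 0.3281.

0.3281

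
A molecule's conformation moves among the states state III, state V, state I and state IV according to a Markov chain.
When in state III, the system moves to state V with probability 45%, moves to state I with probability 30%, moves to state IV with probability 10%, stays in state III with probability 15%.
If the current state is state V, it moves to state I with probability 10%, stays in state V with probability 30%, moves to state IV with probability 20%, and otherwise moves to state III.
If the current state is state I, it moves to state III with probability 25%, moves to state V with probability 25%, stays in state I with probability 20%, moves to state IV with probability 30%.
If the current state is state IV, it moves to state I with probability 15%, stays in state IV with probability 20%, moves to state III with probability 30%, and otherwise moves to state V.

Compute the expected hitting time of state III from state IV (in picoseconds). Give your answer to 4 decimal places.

3.0775

Let t(s) be the expected number of picoseconds to first reach state III from state s, with t(state III) = 0. Conditioning on the first picosecond:
t(state V) = 1 + 0.3·t(state V) + 0.1·t(state I) + 0.2·t(state IV)
t(state I) = 1 + 0.25·t(state V) + 0.2·t(state I) + 0.3·t(state IV)
t(state IV) = 1 + 0.35·t(state V) + 0.15·t(state I) + 0.2·t(state IV)
Solving: t(state V) = 2.7752, t(state I) = 3.2713, t(state IV) = 3.0775.
Expected picoseconds from state IV to state III: 3.0775.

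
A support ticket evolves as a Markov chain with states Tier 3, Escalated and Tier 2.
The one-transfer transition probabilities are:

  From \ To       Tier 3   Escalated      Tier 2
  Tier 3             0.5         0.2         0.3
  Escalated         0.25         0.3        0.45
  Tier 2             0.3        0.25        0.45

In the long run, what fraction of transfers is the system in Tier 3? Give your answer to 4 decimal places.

0.3597

Let the stationary distribution be π with π = πP and π_1 + π_2 + π_3 = 1.
π_1 = 0.5·π_1 + 0.25·π_2 + 0.3·π_3
π_2 = 0.2·π_1 + 0.3·π_2 + 0.25·π_3
Solving with the normalization constraint gives π = (0.3597, 0.2442, 0.3960).
So the stationary probability of Tier 3 is 0.3597.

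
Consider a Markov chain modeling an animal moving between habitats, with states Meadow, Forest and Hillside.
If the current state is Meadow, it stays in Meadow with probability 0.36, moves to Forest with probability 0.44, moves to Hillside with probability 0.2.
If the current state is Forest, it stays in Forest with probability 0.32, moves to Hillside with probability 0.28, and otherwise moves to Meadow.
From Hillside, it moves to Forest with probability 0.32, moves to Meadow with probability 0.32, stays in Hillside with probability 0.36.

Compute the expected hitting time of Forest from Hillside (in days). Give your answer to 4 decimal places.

Let t(s) be the expected number of days to first reach Forest from state s, with t(Forest) = 0. Conditioning on the first day:
t(Meadow) = 1 + 0.36·t(Meadow) + 0.2·t(Hillside)
t(Hillside) = 1 + 0.32·t(Meadow) + 0.36·t(Hillside)
Solving: t(Meadow) = 2.4306, t(Hillside) = 2.7778.
Expected days from Hillside to Forest: 2.7778.

2.7778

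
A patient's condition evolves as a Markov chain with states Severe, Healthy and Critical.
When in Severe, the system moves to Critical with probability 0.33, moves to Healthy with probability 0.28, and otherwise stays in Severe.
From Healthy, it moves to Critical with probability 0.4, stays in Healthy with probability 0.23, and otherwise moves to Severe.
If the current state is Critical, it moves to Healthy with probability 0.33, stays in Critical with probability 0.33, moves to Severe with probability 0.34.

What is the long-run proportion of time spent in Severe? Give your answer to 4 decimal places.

0.3668

Let the stationary distribution be π with π = πP and π_1 + π_2 + π_3 = 1.
π_1 = 0.39·π_1 + 0.37·π_2 + 0.34·π_3
π_2 = 0.28·π_1 + 0.23·π_2 + 0.33·π_3
Solving with the normalization constraint gives π = (0.3668, 0.2833, 0.3498).
So the stationary probability of Severe is 0.3668.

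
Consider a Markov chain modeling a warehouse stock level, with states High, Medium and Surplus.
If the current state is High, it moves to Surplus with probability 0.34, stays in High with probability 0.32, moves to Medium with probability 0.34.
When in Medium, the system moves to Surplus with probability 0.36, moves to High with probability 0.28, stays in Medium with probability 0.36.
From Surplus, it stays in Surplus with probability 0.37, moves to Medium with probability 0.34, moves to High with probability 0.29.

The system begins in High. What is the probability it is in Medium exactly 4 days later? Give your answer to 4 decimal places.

0.3469

Propagate the distribution vector 4 days from High.
After 0 days: (1.0000, 0.0000, 0.0000)
After 1 day: (0.3200, 0.3400, 0.3400)
After 2 days: (0.2962, 0.3468, 0.3570)
After 3 days: (0.2954, 0.3469, 0.3576)
After 4 days: (0.2954, 0.3469, 0.3577)
P(in Medium after 4 days) = 0.3469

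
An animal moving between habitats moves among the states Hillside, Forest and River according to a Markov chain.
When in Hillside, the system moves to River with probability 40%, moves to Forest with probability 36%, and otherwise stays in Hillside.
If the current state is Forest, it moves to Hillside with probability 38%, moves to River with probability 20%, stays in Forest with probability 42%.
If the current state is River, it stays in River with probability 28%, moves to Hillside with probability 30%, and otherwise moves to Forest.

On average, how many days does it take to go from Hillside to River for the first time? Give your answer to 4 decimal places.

Let t(s) be the expected number of days to first reach River from state s, with t(River) = 0. Conditioning on the first day:
t(Hillside) = 1 + 0.24·t(Hillside) + 0.36·t(Forest)
t(Forest) = 1 + 0.38·t(Hillside) + 0.42·t(Forest)
Solving: t(Hillside) = 3.0921, t(Forest) = 3.7500.
Expected days from Hillside to River: 3.0921.

3.0921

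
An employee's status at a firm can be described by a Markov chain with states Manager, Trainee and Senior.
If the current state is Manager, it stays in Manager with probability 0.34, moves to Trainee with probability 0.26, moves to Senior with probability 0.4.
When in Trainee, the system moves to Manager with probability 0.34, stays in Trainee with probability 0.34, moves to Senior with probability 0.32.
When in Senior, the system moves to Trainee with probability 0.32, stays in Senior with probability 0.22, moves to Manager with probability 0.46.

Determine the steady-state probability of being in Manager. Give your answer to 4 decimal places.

Let the stationary distribution be π with π = πP and π_1 + π_2 + π_3 = 1.
π_1 = 0.34·π_1 + 0.34·π_2 + 0.46·π_3
π_2 = 0.26·π_1 + 0.34·π_2 + 0.32·π_3
Solving with the normalization constraint gives π = (0.3782, 0.3034, 0.3184).
So the stationary probability of Manager is 0.3782.

0.3782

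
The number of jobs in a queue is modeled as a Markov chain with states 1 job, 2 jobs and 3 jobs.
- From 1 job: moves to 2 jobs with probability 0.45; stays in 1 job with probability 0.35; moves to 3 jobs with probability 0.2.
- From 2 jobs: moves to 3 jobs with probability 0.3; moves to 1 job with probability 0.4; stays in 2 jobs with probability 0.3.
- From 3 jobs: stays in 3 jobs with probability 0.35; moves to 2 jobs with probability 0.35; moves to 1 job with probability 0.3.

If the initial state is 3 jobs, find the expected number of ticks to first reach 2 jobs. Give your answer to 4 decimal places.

2.6207

Let t(s) be the expected number of ticks to first reach 2 jobs from state s, with t(2 jobs) = 0. Conditioning on the first tick:
t(1 job) = 1 + 0.35·t(1 job) + 0.2·t(3 jobs)
t(3 jobs) = 1 + 0.3·t(1 job) + 0.35·t(3 jobs)
Solving: t(1 job) = 2.3448, t(3 jobs) = 2.6207.
Expected ticks from 3 jobs to 2 jobs: 2.6207.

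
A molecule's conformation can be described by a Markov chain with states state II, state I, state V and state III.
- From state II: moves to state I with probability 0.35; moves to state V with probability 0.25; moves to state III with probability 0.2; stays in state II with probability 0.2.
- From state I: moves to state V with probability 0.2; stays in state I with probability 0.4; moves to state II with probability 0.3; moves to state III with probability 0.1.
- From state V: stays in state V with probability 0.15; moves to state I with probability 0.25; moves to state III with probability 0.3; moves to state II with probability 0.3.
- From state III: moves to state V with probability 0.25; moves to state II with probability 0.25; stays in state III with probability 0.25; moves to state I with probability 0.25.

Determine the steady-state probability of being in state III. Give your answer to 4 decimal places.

0.1987

Let the stationary distribution be π with π = πP and π_1 + π_2 + π_3 + π_4 = 1.
π_1 = 0.2·π_1 + 0.3·π_2 + 0.3·π_3 + 0.25·π_4
π_2 = 0.35·π_1 + 0.4·π_2 + 0.25·π_3 + 0.25·π_4
π_3 = 0.25·π_1 + 0.2·π_2 + 0.15·π_3 + 0.25·π_4
Solving with the normalization constraint gives π = (0.2637, 0.3251, 0.2125, 0.1987).
So the stationary probability of state III is 0.1987.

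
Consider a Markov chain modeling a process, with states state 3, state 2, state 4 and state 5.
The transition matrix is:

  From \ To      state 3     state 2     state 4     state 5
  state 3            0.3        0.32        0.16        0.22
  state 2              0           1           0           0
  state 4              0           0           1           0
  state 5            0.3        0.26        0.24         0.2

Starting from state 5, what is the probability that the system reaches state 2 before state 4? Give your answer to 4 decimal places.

Let h(s) be the probability of absorption at state 2 starting from transient state s. Then h(state 2) = 1 and h(state 4) = 0. By first-step analysis:
h(state 3) = 0.3·h(state 3) + 0.32·1 + 0.16·0 + 0.22·h(state 5)
h(state 5) = 0.3·h(state 3) + 0.26·1 + 0.24·0 + 0.2·h(state 5)
Solving: h(state 3) = 0.6340, h(state 5) = 0.5628.
Starting from state 5, the probability is 0.5628.

0.5628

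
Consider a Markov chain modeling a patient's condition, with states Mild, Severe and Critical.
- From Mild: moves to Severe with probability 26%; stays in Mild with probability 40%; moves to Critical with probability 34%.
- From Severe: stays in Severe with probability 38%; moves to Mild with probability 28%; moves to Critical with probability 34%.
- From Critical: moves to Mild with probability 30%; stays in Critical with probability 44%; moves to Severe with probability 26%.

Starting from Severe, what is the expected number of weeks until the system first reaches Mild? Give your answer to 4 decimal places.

3.4776

Let t(s) be the expected number of weeks to first reach Mild from state s, with t(Mild) = 0. Conditioning on the first week:
t(Severe) = 1 + 0.38·t(Severe) + 0.34·t(Critical)
t(Critical) = 1 + 0.26·t(Severe) + 0.44·t(Critical)
Solving: t(Severe) = 3.4776, t(Critical) = 3.4003.
Expected weeks from Severe to Mild: 3.4776.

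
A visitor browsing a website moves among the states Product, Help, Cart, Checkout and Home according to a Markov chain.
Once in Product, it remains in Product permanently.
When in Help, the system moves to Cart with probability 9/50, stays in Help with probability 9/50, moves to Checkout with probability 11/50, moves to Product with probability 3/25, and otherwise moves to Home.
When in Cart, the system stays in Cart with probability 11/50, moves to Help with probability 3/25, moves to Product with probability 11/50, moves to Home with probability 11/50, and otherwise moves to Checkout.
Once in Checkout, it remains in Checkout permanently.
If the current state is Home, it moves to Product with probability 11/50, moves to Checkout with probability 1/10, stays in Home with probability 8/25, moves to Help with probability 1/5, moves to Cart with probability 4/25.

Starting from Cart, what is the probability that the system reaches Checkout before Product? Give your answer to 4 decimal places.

0.4797

Let h(s) be the probability of absorption at Checkout starting from transient state s. Then h(Checkout) = 1 and h(Product) = 0. By first-step analysis:
h(Help) = 0.12·0 + 0.18·h(Help) + 0.18·h(Cart) + 0.22·1 + 0.3·h(Home)
h(Cart) = 0.22·0 + 0.12·h(Help) + 0.22·h(Cart) + 0.22·1 + 0.22·h(Home)
h(Home) = 0.22·0 + 0.2·h(Help) + 0.16·h(Cart) + 0.1·1 + 0.32·h(Home)
Solving: h(Help) = 0.5252, h(Cart) = 0.4797, h(Home) = 0.4144.
Starting from Cart, the probability is 0.4797.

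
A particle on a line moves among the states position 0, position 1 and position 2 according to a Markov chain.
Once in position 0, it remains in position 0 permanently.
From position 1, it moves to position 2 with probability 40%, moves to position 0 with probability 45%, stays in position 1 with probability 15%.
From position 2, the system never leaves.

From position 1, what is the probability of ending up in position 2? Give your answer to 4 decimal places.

0.4706

Let h(s) be the probability of absorption at position 2 starting from transient state s. Then h(position 2) = 1 and h(position 0) = 0. By first-step analysis:
h(position 1) = 0.45·0 + 0.15·h(position 1) + 0.4·1
Solving: h(position 1) = 0.4706.
Starting from position 1, the probability is 0.4706.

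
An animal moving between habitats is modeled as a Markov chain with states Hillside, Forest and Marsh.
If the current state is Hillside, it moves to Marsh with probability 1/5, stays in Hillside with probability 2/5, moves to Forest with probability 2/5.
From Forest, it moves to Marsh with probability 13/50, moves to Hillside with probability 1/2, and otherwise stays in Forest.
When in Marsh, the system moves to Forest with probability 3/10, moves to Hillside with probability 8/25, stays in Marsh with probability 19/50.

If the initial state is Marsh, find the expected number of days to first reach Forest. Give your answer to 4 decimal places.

Let t(s) be the expected number of days to first reach Forest from state s, with t(Forest) = 0. Conditioning on the first day:
t(Hillside) = 1 + 0.4·t(Hillside) + 0.2·t(Marsh)
t(Marsh) = 1 + 0.32·t(Hillside) + 0.38·t(Marsh)
Solving: t(Hillside) = 2.6623, t(Marsh) = 2.9870.
Expected days from Marsh to Forest: 2.9870.

2.9870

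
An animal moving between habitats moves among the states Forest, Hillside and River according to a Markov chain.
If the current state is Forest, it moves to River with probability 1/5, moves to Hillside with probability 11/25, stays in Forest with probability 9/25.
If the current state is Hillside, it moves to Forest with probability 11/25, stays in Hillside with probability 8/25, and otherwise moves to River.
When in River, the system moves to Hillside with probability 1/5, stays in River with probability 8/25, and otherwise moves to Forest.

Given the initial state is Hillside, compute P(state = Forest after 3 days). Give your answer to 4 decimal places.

Propagate the distribution vector 3 days from Hillside.
After 0 days: (0.0000, 1.0000, 0.0000)
After 1 day: (0.4400, 0.3200, 0.2400)
After 2 days: (0.4144, 0.3440, 0.2416)
After 3 days: (0.4165, 0.3407, 0.2428)
P(in Forest after 3 days) = 0.4165

0.4165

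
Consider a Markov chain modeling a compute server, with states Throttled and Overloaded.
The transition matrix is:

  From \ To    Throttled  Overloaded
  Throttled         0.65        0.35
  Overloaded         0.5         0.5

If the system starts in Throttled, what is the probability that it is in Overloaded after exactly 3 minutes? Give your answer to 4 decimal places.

0.4104

Propagate the distribution vector 3 minutes from Throttled.
After 0 minutes: (1.0000, 0.0000)
After 1 minute: (0.6500, 0.3500)
After 2 minutes: (0.5975, 0.4025)
After 3 minutes: (0.5896, 0.4104)
P(in Overloaded after 3 minutes) = 0.4104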